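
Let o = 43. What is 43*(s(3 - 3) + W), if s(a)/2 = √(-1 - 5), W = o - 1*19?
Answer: 1032 + 86*I*√6 ≈ 1032.0 + 210.66*I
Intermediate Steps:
W = 24 (W = 43 - 1*19 = 43 - 19 = 24)
s(a) = 2*I*√6 (s(a) = 2*√(-1 - 5) = 2*√(-6) = 2*(I*√6) = 2*I*√6)
43*(s(3 - 3) + W) = 43*(2*I*√6 + 24) = 43*(24 + 2*I*√6) = 1032 + 86*I*√6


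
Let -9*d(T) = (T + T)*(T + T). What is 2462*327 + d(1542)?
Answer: -251710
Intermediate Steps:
d(T) = -4*T²/9 (d(T) = -(T + T)*(T + T)/9 = -2*T*2*T/9 = -4*T²/9)
2462*327 + d(1542) = 2462*327 - 4/9*1542² = 805074 - 4/9*2377764 = 805074 - 1056784 = -251710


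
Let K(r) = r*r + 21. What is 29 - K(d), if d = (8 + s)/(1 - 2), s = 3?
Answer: -113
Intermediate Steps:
d = -11 (d = (8 + 3)/(1 - 2) = 11/(-1) = 11*(-1) = -11)
K(r) = 21 + r**2 (K(r) = r**2 + 21 = 21 + r**2)
29 - K(d) = 29 - (21 + (-11)**2) = 29 - (21 + 121) = 29 - 1*142 = 29 - 142 = -113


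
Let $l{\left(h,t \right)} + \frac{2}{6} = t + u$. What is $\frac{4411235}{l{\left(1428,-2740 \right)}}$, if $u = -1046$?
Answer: $- \frac{13233705}{11359} \approx -1165.0$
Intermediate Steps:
$l{\left(h,t \right)} = - \frac{3139}{3} + t$ ($l{\left(h,t \right)} = - \frac{1}{3} + \left(t - 1046\right) = - \frac{1}{3} + \left(-1046 + t\right) = - \frac{3139}{3} + t$)
$\frac{4411235}{l{\left(1428,-2740 \right)}} = \frac{4411235}{- \frac{3139}{3} - 2740} = \frac{4411235}{- \frac{11359}{3}} = 4411235 \left(- \frac{3}{11359}\right) = - \frac{13233705}{11359}$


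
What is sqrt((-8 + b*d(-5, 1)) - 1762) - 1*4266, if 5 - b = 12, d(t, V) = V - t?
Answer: -4266 + 2*I*sqrt(453) ≈ -4266.0 + 42.568*I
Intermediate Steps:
b = -7 (b = 5 - 1*12 = 5 - 12 = -7)
sqrt((-8 + b*d(-5, 1)) - 1762) - 1*4266 = sqrt((-8 - 7*(1 - 1*(-5))) - 1762) - 1*4266 = sqrt((-8 - 7*(1 + 5)) - 1762) - 4266 = sqrt((-8 - 7*6) - 1762) - 4266 = sqrt((-8 - 42) - 1762) - 4266 = sqrt(-50 - 1762) - 4266 = sqrt(-1812) - 4266 = 2*I*sqrt(453) - 4266 = -4266 + 2*I*sqrt(453)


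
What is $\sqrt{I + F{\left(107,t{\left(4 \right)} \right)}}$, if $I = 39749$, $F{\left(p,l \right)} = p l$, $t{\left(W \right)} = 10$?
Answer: $\sqrt{40819} \approx 202.04$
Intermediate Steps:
$F{\left(p,l \right)} = l p$
$\sqrt{I + F{\left(107,t{\left(4 \right)} \right)}} = \sqrt{39749 + 10 \cdot 107} = \sqrt{39749 + 1070} = \sqrt{40819}$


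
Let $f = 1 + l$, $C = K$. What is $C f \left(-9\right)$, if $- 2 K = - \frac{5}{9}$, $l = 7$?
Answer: $-20$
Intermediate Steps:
$K = \frac{5}{18}$ ($K = - \frac{\left(-5\right) \frac{1}{9}}{2} = \left(- \frac{1}{2}\right) \left(- \frac{5}{9}\right) = \frac{5}{18} \approx 0.27778$)
$C = \frac{5}{18} \approx 0.27778$
$f = 8$ ($f = 1 + 7 = 8$)
$C f \left(-9\right) = \frac{5}{18} \cdot 8 \left(-9\right) = \frac{20}{9} \left(-9\right) = -20$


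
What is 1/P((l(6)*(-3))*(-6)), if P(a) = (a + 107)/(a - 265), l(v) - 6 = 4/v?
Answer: -145/227 ≈ -0.63877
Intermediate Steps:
l(v) = 6 + 4/v
P(a) = (107 + a)/(-265 + a)
1/P((l(6)*(-3))*(-6)) = 1/((107 + ((6 + 4/6)*(-3))*(-6))/(-265 + ((6 + 4/6)*(-3))*(-6))) = 1/((107 + ((6 + 4*(1/6))*(-3))*(-6))/(-265 + ((6 + 4*(1/6))*(-3))*(-6))) = 1/((107 + ((6 + 2/3)*(-3))*(-6))/(-265 + ((6 + 2/3)*(-3))*(-6))) = 1/((107 + ((20/3)*(-3))*(-6))/(-265 + ((20/3)*(-3))*(-6))) = 1/((107 - 20*(-6))/(-265 - 20*(-6))) = 1/((107 + 120)/(-265 + 120)) = 1/(227/(-145)) = 1/(-1/145*227) = 1/(-227/145) = -145/227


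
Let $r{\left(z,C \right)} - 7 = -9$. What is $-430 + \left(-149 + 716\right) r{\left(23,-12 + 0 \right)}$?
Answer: $-1564$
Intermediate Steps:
$r{\left(z,C \right)} = -2$ ($r{\left(z,C \right)} = 7 - 9 = -2$)
$-430 + \left(-149 + 716\right) r{\left(23,-12 + 0 \right)} = -430 + \left(-149 + 716\right) \left(-2\right) = -430 + 567 \left(-2\right) = -430 - 1134 = -1564$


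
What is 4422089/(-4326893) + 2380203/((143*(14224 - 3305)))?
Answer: 3394158759166/6756084287381 ≈ 0.50239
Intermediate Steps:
4422089/(-4326893) + 2380203/((143*(14224 - 3305))) = 4422089*(-1/4326893) + 2380203/((143*10919)) = -4422089/4326893 + 2380203/1561417 = 3394158759166/6756084287381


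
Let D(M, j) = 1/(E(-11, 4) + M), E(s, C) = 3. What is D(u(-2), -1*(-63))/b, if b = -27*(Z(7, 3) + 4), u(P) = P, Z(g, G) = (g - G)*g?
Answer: -1/864 ≈ -0.0011574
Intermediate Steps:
Z(g, G) = g*(g - G)
b = -864 (b = -27*(7*(7 - 1*3) + 4) = -27*(7*(7 - 3) + 4) = -27*(7*4 + 4) = -27*(28 + 4) = -27*32 = -864)
D(M, j) = 1/(3 + M)
D(u(-2), -1*(-63))/b = 1/((3 - 2)*(-864)) = -1/864/1 = 1*(-1/864) = -1/864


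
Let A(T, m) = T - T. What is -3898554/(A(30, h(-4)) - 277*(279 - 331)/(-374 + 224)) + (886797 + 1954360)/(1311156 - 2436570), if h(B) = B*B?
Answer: 164520540919493/4052615814 ≈ 40596.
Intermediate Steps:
h(B) = B**2
A(T, m) = 0
-3898554/(A(30, h(-4)) - 277*(279 - 331)/(-374 + 224)) + (886797 + 1954360)/(1311156 - 2436570) = -3898554/(0 - 277*(279 - 331)/(-374 + 224)) + (886797 + 1954360)/(1311156 - 2436570) = -3898554/(0 - (-14404)/(-150)) + 2841157/(-1125414) = -3898554/(0 - (-14404)*(-1)/150) + 2841157*(-1/1125414) = -3898554/(0 - 277*26/75) - 2841157/1125414 = -3898554/(0 - 7202/75) - 2841157/1125414 = -3898554/(-7202/75) - 2841157/1125414 = -3898554*(-75/7202) - 2841157/1125414 = 146195775/3601 - 2841157/1125414 = 164520540919493/4052615814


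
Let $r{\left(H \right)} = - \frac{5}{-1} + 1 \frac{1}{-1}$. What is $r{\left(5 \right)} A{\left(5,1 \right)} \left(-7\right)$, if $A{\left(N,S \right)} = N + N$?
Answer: $-280$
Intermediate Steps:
$A{\left(N,S \right)} = 2 N$
$r{\left(H \right)} = 4$ ($r{\left(H \right)} = \left(-5\right) \left(-1\right) + 1 \left(-1\right) = 5 - 1 = 4$)
$r{\left(5 \right)} A{\left(5,1 \right)} \left(-7\right) = 4 \cdot 2 \cdot 5 \left(-7\right) = 4 \cdot 10 \left(-7\right) = 40 \left(-7\right) = -280$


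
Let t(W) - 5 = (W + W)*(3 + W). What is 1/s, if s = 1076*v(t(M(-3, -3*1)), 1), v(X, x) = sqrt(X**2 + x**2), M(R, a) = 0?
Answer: sqrt(26)/27976 ≈ 0.00018226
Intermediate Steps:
t(W) = 5 + 2*W*(3 + W) (t(W) = 5 + (W + W)*(3 + W) = 5 + (2*W)*(3 + W) = 5 + 2*W*(3 + W))
s = 1076*sqrt(26) (s = 1076*sqrt((5 + 2*0**2 + 6*0)**2 + 1**2) = 1076*sqrt((5 + 2*0 + 0)**2 + 1) = 1076*sqrt((5 + 0 + 0)**2 + 1) = 1076*sqrt(5**2 + 1) = 1076*sqrt(25 + 1) = 1076*sqrt(26) ≈ 5486.5)
1/s = 1/(1076*sqrt(26)) = sqrt(26)/27976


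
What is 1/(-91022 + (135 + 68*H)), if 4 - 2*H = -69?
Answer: -1/88405 ≈ -1.1312e-5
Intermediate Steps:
H = 73/2 (H = 2 - ½*(-69) = 2 + 69/2 = 73/2 ≈ 36.500)
1/(-91022 + (135 + 68*H)) = 1/(-91022 + (135 + 68*(73/2))) = 1/(-91022 + (135 + 2482)) = 1/(-91022 + 2617) = 1/(-88405) = -1/88405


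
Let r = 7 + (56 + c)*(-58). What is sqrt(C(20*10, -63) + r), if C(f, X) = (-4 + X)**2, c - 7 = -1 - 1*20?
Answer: 2*sqrt(515) ≈ 45.387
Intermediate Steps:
c = -14 (c = 7 + (-1 - 1*20) = 7 + (-1 - 20) = 7 - 21 = -14)
r = -2429 (r = 7 + (56 - 14)*(-58) = 7 + 42*(-58) = 7 - 2436 = -2429)
sqrt(C(20*10, -63) + r) = sqrt((-4 - 63)**2 - 2429) = sqrt((-67)**2 - 2429) = sqrt(4489 - 2429) = sqrt(2060) = 2*sqrt(515)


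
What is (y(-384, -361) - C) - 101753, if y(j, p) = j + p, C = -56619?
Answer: -45879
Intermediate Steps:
(y(-384, -361) - C) - 101753 = ((-384 - 361) - 1*(-56619)) - 101753 = (-745 + 56619) - 101753 = 55874 - 101753 = -45879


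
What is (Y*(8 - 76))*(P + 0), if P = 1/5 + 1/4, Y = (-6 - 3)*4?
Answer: 5508/5 ≈ 1101.6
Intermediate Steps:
Y = -36 (Y = -9*4 = -36)
P = 9/20 (P = 1*(1/5) + 1*(1/4) = 1/5 + 1/4 = 9/20 ≈ 0.45000)
(Y*(8 - 76))*(P + 0) = (-36*(8 - 76))*(9/20 + 0) = -36*(-68)*(9/20) = 2448*(9/20) = 5508/5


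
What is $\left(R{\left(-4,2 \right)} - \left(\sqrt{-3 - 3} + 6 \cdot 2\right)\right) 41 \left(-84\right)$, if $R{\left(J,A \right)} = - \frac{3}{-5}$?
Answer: $\frac{196308}{5} + 3444 i \sqrt{6} \approx 39262.0 + 8436.0 i$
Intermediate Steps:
$R{\left(J,A \right)} = \frac{3}{5}$ ($R{\left(J,A \right)} = \left(-3\right) \left(- \frac{1}{5}\right) = \frac{3}{5}$)
$\left(R{\left(-4,2 \right)} - \left(\sqrt{-3 - 3} + 6 \cdot 2\right)\right) 41 \left(-84\right) = \left(\frac{3}{5} - \left(\sqrt{-3 - 3} + 6 \cdot 2\right)\right) 41 \left(-84\right) = \left(\frac{3}{5} - \left(\sqrt{-6} + 12\right)\right) 41 \left(-84\right) = \left(\frac{3}{5} - \left(i \sqrt{6} + 12\right)\right) 41 \left(-84\right) = \left(\frac{3}{5} - \left(12 + i \sqrt{6}\right)\right) 41 \left(-84\right) = \left(- \frac{57}{5} - i \sqrt{6}\right) 41 \left(-84\right) = \left(- \frac{2337}{5} - 41 i \sqrt{6}\right) \left(-84\right) = \frac{196308}{5} + 3444 i \sqrt{6}$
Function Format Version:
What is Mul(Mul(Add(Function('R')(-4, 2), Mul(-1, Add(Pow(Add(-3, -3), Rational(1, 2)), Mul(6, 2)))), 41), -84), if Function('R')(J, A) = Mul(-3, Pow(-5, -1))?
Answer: Add(Rational(196308, 5), Mul(3444, I, Pow(6, Rational(1, 2)))) ≈ Add(39262., Mul(8436.0, I))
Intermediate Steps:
Function('R')(J, A) = Rational(3, 5) (Function('R')(J, A) = Mul(-3, Rational(-1, 5)) = Rational(3, 5))
Mul(Mul(Add(Function('R')(-4, 2), Mul(-1, Add(Pow(Add(-3, -3), Rational(1, 2)), Mul(6, 2)))), 41), -84) = Mul(Mul(Add(Rational(3, 5), Mul(-1, Add(Pow(Add(-3, -3), Rational(1, 2)), Mul(6, 2)))), 41), -84) = Mul(Mul(Add(Rational(3, 5), Mul(-1, Add(Pow(-6, Rational(1, 2)), 12))), 41), -84) = Mul(Mul(Add(Rational(3, 5), Mul(-1, Add(Mul(I, Pow(6, Rational(1, 2))), 12))), 41), -84) = Mul(Mul(Add(Rational(3, 5), Mul(-1, Add(12, Mul(I, Pow(6, Rational(1, 2)))))), 41), -84) = Mul(Mul(Add(Rational(3, 5), Add(-12, Mul(-1, I, Pow(6, Rational(1, 2))))), 41), -84) = Mul(Mul(Add(Rational(-57, 5), Mul(-1, I, Pow(6, Rational(1, 2)))), 41), -84) = Mul(Add(Rational(-2337, 5), Mul(-41, I, Pow(6, Rational(1, 2)))), -84) = Add(Rational(196308, 5), Mul(3444, I, Pow(6, Rational(1, 2))))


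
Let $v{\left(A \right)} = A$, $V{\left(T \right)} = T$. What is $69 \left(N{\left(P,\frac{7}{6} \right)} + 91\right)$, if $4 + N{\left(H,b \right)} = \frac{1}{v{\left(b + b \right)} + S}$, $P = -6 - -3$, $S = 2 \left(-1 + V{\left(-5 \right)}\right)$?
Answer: $\frac{173880}{29} \approx 5995.9$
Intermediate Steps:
$S = -12$ ($S = 2 \left(-1 - 5\right) = 2 \left(-6\right) = -12$)
$P = -3$ ($P = -6 + 3 = -3$)
$N{\left(H,b \right)} = -4 + \frac{1}{-12 + 2 b}$ ($N{\left(H,b \right)} = -4 + \frac{1}{\left(b + b\right) - 12} = -4 + \frac{1}{2 b - 12} = -4 + \frac{1}{-12 + 2 b}$)
$69 \left(N{\left(P,\frac{7}{6} \right)} + 91\right) = 69 \left(\frac{49 - 8 \cdot \frac{7}{6}}{2 \left(-6 + \frac{7}{6}\right)} + 91\right) = 69 \left(\frac{49 - 8 \cdot 7 \cdot \frac{1}{6}}{2 \left(-6 + 7 \cdot \frac{1}{6}\right)} + 91\right) = 69 \left(\frac{49 - \frac{28}{3}}{2 \left(-6 + \frac{7}{6}\right)} + 91\right) = 69 \left(\frac{49 - \frac{28}{3}}{2 \left(- \frac{29}{6}\right)} + 91\right) = 69 \left(\frac{1}{2} \left(- \frac{6}{29}\right) \frac{119}{3} + 91\right) = 69 \left(- \frac{119}{29} + 91\right) = 69 \cdot \frac{2520}{29} = \frac{173880}{29}$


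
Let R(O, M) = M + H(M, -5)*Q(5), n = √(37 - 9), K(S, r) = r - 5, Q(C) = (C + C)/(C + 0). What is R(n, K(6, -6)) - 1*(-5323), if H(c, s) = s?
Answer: 5302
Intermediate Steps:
Q(C) = 2 (Q(C) = (2*C)/C = 2)
K(S, r) = -5 + r
n = 2*√7 (n = √28 = 2*√7 ≈ 5.2915)
R(O, M) = -10 + M (R(O, M) = M - 5*2 = M - 10 = -10 + M)
R(n, K(6, -6)) - 1*(-5323) = (-10 + (-5 - 6)) - 1*(-5323) = (-10 - 11) + 5323 = -21 + 5323 = 5302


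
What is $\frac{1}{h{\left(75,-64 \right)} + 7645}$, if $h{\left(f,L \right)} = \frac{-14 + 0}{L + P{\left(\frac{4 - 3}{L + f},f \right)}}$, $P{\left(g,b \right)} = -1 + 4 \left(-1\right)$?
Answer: $\frac{69}{527519} \approx 0.0001308$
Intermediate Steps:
$P{\left(g,b \right)} = -5$ ($P{\left(g,b \right)} = -1 - 4 = -5$)
$h{\left(f,L \right)} = - \frac{14}{-5 + L}$ ($h{\left(f,L \right)} = \frac{-14 + 0}{L - 5} = - \frac{14}{-5 + L}$)
$\frac{1}{h{\left(75,-64 \right)} + 7645} = \frac{1}{- \frac{14}{-5 - 64} + 7645} = \frac{1}{- \frac{14}{-69} + 7645} = \frac{1}{\left(-14\right) \left(- \frac{1}{69}\right) + 7645} = \frac{1}{\frac{14}{69} + 7645} = \frac{1}{\frac{527519}{69}} = \frac{69}{527519}$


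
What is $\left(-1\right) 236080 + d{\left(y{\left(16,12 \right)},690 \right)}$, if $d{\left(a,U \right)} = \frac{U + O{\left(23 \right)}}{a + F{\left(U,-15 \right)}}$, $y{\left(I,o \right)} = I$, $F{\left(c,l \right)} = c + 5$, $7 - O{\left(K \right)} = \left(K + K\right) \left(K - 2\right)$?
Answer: $- \frac{167853149}{711} \approx -2.3608 \cdot 10^{5}$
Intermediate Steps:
$O{\left(K \right)} = 7 - 2 K \left(-2 + K\right)$ ($O{\left(K \right)} = 7 - \left(K + K\right) \left(K - 2\right) = 7 - 2 K \left(-2 + K\right)$)
$F{\left(c,l \right)} = 5 + c$
$d{\left(a,U \right)} = \frac{-959 + U}{5 + U + a}$ ($d{\left(a,U \right)} = \frac{U + \left(7 - 2 \cdot 23^{2} + 4 \cdot 23\right)}{a + \left(5 + U\right)} = \frac{U + \left(7 - 1058 + 92\right)}{5 + U + a} = \frac{U - 959}{5 + U + a} = \frac{-959 + U}{5 + U + a}$)
$\left(-1\right) 236080 + d{\left(y{\left(16,12 \right)},690 \right)} = \left(-1\right) 236080 + \frac{-959 + 690}{5 + 690 + 16} = -236080 + \frac{1}{711} \left(-269\right) = -236080 - \frac{269}{711} = - \frac{167853149}{711}$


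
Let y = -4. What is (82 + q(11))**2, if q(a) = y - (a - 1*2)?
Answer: 4761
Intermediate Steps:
q(a) = -2 - a (q(a) = -4 - (a - 1*2) = -4 - (a - 2) = -4 - (-2 + a) = -4 + (2 - a) = -2 - a)
(82 + q(11))**2 = (82 + (-2 - 1*11))**2 = (82 + (-2 - 11))**2 = (82 - 13)**2 = 69**2 = 4761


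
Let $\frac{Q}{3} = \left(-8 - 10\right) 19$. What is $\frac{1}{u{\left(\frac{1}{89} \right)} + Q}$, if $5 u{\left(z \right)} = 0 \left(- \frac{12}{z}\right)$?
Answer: $- \frac{1}{1026} \approx -0.00097466$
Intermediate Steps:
$Q = -1026$ ($Q = 3 \left(-8 - 10\right) 19 = 3 \left(\left(-18\right) 19\right) = 3 \left(-342\right) = -1026$)
$u{\left(z \right)} = 0$ ($u{\left(z \right)} = \frac{0 \left(- \frac{12}{z}\right)}{5} = \frac{1}{5} \cdot 0 = 0$)
$\frac{1}{u{\left(\frac{1}{89} \right)} + Q} = \frac{1}{0 - 1026} = \frac{1}{-1026} = - \frac{1}{1026}$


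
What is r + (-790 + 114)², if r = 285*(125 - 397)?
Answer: 379456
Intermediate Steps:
r = -77520 (r = 285*(-272) = -77520)
r + (-790 + 114)² = -77520 + (-790 + 114)² = -77520 + (-676)² = -77520 + 456976 = 379456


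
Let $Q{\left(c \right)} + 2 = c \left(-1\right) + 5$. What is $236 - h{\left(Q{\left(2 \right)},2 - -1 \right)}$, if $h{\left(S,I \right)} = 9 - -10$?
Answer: $217$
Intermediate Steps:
$Q{\left(c \right)} = 3 - c$ ($Q{\left(c \right)} = -2 + \left(c \left(-1\right) + 5\right) = -2 - \left(-5 + c\right) = 3 - c$)
$h{\left(S,I \right)} = 19$ ($h{\left(S,I \right)} = 9 + 10 = 19$)
$236 - h{\left(Q{\left(2 \right)},2 - -1 \right)} = 236 - 19 = 217$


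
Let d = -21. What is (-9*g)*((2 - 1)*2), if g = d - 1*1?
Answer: 396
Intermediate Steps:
g = -22 (g = -21 - 1*1 = -21 - 1 = -22)
(-9*g)*((2 - 1)*2) = (-9*(-22))*((2 - 1)*2) = 198*(1*2) = 198*2 = 396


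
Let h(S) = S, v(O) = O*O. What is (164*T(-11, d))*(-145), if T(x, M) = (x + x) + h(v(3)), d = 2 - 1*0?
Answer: 309140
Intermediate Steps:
d = 2 (d = 2 + 0 = 2)
v(O) = O²
T(x, M) = 9 + 2*x (T(x, M) = (x + x) + 3² = 2*x + 9 = 9 + 2*x)
(164*T(-11, d))*(-145) = (164*(9 + 2*(-11)))*(-145) = (164*(9 - 22))*(-145) = (164*(-13))*(-145) = -2132*(-145) = 309140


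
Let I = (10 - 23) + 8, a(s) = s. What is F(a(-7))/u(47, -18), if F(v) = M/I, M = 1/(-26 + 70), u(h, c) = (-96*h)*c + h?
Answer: -1/17877860 ≈ -5.5935e-8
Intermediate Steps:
u(h, c) = h - 96*c*h (u(h, c) = -96*c*h + h = h - 96*c*h)
M = 1/44 ≈ 0.022727
I = -5 (I = -13 + 8 = -5)
F(v) = -1/220 (F(v) = (1/44)/(-5) = (1/44)*(-⅕) = -1/220)
F(a(-7))/u(47, -18) = -1/(47*(1 - 96*(-18)))/220 = -1/(47*(1 + 1728))/220 = -1/(220*(47*1729)) = -1/220/81263 = -1/220*1/81263 = -1/17877860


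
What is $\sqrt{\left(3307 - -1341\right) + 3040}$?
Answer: $62 \sqrt{2} \approx 87.681$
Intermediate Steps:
$\sqrt{\left(3307 - -1341\right) + 3040} = \sqrt{\left(3307 + 1341\right) + 3040} = \sqrt{4648 + 3040} = \sqrt{7688} = 62 \sqrt{2}$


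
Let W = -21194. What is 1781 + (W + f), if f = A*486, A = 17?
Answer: -11151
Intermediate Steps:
f = 8262 (f = 17*486 = 8262)
1781 + (W + f) = 1781 + (-21194 + 8262) = 1781 - 12932 = -11151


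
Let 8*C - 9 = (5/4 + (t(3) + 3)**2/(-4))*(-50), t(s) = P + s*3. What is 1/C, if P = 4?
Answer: 16/6293 ≈ 0.0025425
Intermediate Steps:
t(s) = 4 + 3*s (t(s) = 4 + s*3 = 4 + 3*s)
C = 6293/16 (C = 9/8 + ((5/4 + ((4 + 3*3) + 3)**2/(-4))*(-50))/8 = 9/8 + ((5*(1/4) + ((4 + 9) + 3)**2*(-1/4))*(-50))/8 = 9/8 + ((5/4 + (13 + 3)**2*(-1/4))*(-50))/8 = 9/8 + ((5/4 + 16**2*(-1/4))*(-50))/8 = 9/8 + ((5/4 + 256*(-1/4))*(-50))/8 = 9/8 + ((5/4 - 64)*(-50))/8 = 9/8 + (-251/4*(-50))/8 = 9/8 + (1/8)*(6275/2) = 9/8 + 6275/16 = 6293/16 ≈ 393.31)
1/C = 1/(6293/16) = 16/6293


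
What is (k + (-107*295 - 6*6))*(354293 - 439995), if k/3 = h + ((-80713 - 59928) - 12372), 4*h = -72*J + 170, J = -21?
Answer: 41940716207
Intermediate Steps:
h = 841/2 (h = (-72*(-21) + 170)/4 = (1512 + 170)/4 = (¼)*1682 = 841/2 ≈ 420.50)
k = -915555/2 (k = 3*(841/2 + ((-80713 - 59928) - 12372)) = 3*(841/2 + (-140641 - 12372)) = 3*(841/2 - 153013) = 3*(-305185/2) = -915555/2 ≈ -4.5778e+5)
(k + (-107*295 - 6*6))*(354293 - 439995) = (-915555/2 + (-107*295 - 6*6))*(354293 - 439995) = (-915555/2 + (-31565 - 36))*(-85702) = (-915555/2 - 31601)*(-85702) = -978757/2*(-85702) = 41940716207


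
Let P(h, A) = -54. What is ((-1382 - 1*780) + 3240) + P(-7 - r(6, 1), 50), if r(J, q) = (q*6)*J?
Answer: 1024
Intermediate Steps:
r(J, q) = 6*J*q (r(J, q) = (6*q)*J = 6*J*q)
((-1382 - 1*780) + 3240) + P(-7 - r(6, 1), 50) = ((-1382 - 1*780) + 3240) - 54 = ((-1382 - 780) + 3240) - 54 = (-2162 + 3240) - 54 = 1078 - 54 = 1024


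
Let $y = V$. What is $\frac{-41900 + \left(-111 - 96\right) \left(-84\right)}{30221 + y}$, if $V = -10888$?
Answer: $- \frac{24512}{19333} \approx -1.2679$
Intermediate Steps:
$y = -10888$
$\frac{-41900 + \left(-111 - 96\right) \left(-84\right)}{30221 + y} = \frac{-41900 + \left(-111 - 96\right) \left(-84\right)}{30221 - 10888} = \frac{-41900 - -17388}{19333} = \left(-41900 + 17388\right) \frac{1}{19333} = \left(-24512\right) \frac{1}{19333} = - \frac{24512}{19333}$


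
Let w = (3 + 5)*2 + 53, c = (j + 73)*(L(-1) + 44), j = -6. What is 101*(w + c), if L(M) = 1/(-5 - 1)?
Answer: 1821535/6 ≈ 3.0359e+5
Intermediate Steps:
L(M) = -⅙ (L(M) = 1/(-6) = -⅙)
c = 17621/6 (c = (-6 + 73)*(-⅙ + 44) = 67*(263/6) = 17621/6 ≈ 2936.8)
w = 69 (w = 8*2 + 53 = 16 + 53 = 69)
101*(w + c) = 101*(69 + 17621/6) = 101*(18035/6) = 1821535/6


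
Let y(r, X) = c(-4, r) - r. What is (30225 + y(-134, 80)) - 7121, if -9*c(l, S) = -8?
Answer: 209150/9 ≈ 23239.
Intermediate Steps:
c(l, S) = 8/9 (c(l, S) = -⅑*(-8) = 8/9)
y(r, X) = 8/9 - r
(30225 + y(-134, 80)) - 7121 = (30225 + (8/9 - 1*(-134))) - 7121 = (30225 + (8/9 + 134)) - 7121 = (30225 + 1214/9) - 7121 = 273239/9 - 7121 = 209150/9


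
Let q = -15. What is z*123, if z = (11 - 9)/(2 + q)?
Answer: -246/13 ≈ -18.923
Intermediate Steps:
z = -2/13 (z = (11 - 9)/(2 - 15) = 2/(-13) = 2*(-1/13) = -2/13 ≈ -0.15385)
z*123 = -2/13*123 = -246/13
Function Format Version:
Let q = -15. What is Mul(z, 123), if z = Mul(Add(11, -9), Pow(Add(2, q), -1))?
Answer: Rational(-246, 13) ≈ -18.923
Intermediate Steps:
z = Rational(-2, 13) (z = Mul(Add(11, -9), Pow(Add(2, -15), -1)) = Mul(2, Pow(-13, -1)) = Mul(2, Rational(-1, 13)) = Rational(-2, 13) ≈ -0.15385)
Mul(z, 123) = Mul(Rational(-2, 13), 123) = Rational(-246, 13)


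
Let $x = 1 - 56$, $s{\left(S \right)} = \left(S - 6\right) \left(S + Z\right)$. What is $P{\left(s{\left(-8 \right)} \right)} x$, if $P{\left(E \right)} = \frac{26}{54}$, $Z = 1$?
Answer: $- \frac{715}{27} \approx -26.481$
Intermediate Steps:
$s{\left(S \right)} = \left(1 + S\right) \left(-6 + S\right)$ ($s{\left(S \right)} = \left(S - 6\right) \left(S + 1\right) = \left(-6 + S\right) \left(1 + S\right) = \left(1 + S\right) \left(-6 + S\right)$)
$x = -55$ ($x = 1 - 56 = -55$)
$P{\left(E \right)} = \frac{13}{27}$ ($P{\left(E \right)} = 26 \cdot \frac{1}{54} = \frac{13}{27}$)
$P{\left(s{\left(-8 \right)} \right)} x = \frac{13}{27} \left(-55\right) = - \frac{715}{27}$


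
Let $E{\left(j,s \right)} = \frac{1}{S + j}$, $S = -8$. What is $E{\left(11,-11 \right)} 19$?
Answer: $\frac{19}{3} \approx 6.3333$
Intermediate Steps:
$E{\left(j,s \right)} = \frac{1}{-8 + j}$
$E{\left(11,-11 \right)} 19 = \frac{1}{-8 + 11} \cdot 19 = \frac{1}{3} \cdot 19 = \frac{19}{3}$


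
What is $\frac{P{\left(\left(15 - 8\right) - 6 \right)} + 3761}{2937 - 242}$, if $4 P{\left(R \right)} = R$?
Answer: $\frac{3009}{2156} \approx 1.3956$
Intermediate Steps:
$P{\left(R \right)} = \frac{R}{4}$
$\frac{P{\left(\left(15 - 8\right) - 6 \right)} + 3761}{2937 - 242} = \frac{\frac{\left(15 - 8\right) - 6}{4} + 3761}{2937 - 242} = \frac{\frac{7 - 6}{4} + 3761}{2695} = \left(\frac{1}{4} \cdot 1 + 3761\right) \frac{1}{2695} = \left(\frac{1}{4} + 3761\right) \frac{1}{2695} = \frac{15045}{4} \cdot \frac{1}{2695} = \frac{3009}{2156}$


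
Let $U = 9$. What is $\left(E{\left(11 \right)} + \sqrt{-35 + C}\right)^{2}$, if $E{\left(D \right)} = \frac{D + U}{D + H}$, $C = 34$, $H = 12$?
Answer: $- \frac{129}{529} + \frac{40 i}{23} \approx -0.24386 + 1.7391 i$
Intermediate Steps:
$E{\left(D \right)} = \frac{9 + D}{12 + D}$ ($E{\left(D \right)} = \frac{D + 9}{D + 12} = \frac{9 + D}{12 + D}$)
$\left(E{\left(11 \right)} + \sqrt{-35 + C}\right)^{2} = \left(\frac{9 + 11}{12 + 11} + \sqrt{-35 + 34}\right)^{2} = \left(\frac{1}{23} \cdot 20 + \sqrt{-1}\right)^{2} = \left(\frac{1}{23} \cdot 20 + i\right)^{2} = \left(\frac{20}{23} + i\right)^{2}$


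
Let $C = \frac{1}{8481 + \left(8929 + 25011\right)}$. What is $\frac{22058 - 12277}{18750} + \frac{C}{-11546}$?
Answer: $\frac{1197666000899}{2295904059375} \approx 0.52165$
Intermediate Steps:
$C = \frac{1}{42421}$ ($C = \frac{1}{8481 + 33940} = \frac{1}{42421} \approx 2.3573 \cdot 10^{-5}$)
$\frac{22058 - 12277}{18750} + \frac{C}{-11546} = \frac{22058 - 12277}{18750} + \frac{1}{42421 \left(-11546\right)} = \left(22058 - 12277\right) \frac{1}{18750} + \frac{1}{42421} \left(- \frac{1}{11546}\right) = 9781 \cdot \frac{1}{18750} - \frac{1}{489792866} = \frac{9781}{18750} - \frac{1}{489792866} = \frac{1197666000899}{2295904059375}$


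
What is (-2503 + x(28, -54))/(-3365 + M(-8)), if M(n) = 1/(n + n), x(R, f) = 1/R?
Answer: 93444/125629 ≈ 0.74381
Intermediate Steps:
M(n) = 1/(2*n)
(-2503 + x(28, -54))/(-3365 + M(-8)) = (-2503 + 1/28)/(-3365 + (1/2)/(-8)) = (-2503 + 1/28)/(-3365 + (1/2)*(-1/8)) = -70083/(28*(-3365 - 1/16)) = -70083/(28*(-53841/16)) = -70083/28*(-16/53841) = 93444/125629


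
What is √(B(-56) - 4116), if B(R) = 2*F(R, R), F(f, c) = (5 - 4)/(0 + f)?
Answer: I*√806743/14 ≈ 64.156*I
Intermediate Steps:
F(f, c) = 1/f
B(R) = 2/R
√(B(-56) - 4116) = √(2/(-56) - 4116) = √(2*(-1/56) - 4116) = √(-1/28 - 4116) = √(-115249/28) = I*√806743/14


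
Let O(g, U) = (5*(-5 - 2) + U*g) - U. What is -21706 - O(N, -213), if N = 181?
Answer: 16669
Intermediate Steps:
O(g, U) = -35 - U + U*g (O(g, U) = (5*(-7) + U*g) - U = (-35 + U*g) - U = -35 - U + U*g)
-21706 - O(N, -213) = -21706 - (-35 - 1*(-213) - 213*181) = -21706 - (-35 + 213 - 38553) = -21706 - 1*(-38375) = -21706 + 38375 = 16669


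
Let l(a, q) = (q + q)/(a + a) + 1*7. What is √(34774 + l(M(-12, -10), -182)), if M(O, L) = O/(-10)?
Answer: 4*√19479/3 ≈ 186.09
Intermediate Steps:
M(O, L) = -O/10 (M(O, L) = O*(-⅒) = -O/10)
l(a, q) = 7 + q/a (l(a, q) = (2*q)/((2*a)) + 7 = (2*q)*(1/(2*a)) + 7 = q/a + 7 = 7 + q/a)
√(34774 + l(M(-12, -10), -182)) = √(34774 + (7 - 182/((-⅒*(-12))))) = √(34774 + (7 - 182/6/5)) = √(34774 + (7 - 182*⅚)) = √(34774 + (7 - 455/3)) = √(34774 - 434/3) = √(103888/3) = 4*√19479/3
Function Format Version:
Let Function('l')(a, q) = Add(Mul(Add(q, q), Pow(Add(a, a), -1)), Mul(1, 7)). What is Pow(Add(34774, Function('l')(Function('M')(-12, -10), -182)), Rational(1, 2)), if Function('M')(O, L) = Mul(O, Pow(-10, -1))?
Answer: Mul(Rational(4, 3), Pow(19479, Rational(1, 2))) ≈ 186.09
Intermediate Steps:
Function('M')(O, L) = Mul(Rational(-1, 10), O) (Function('M')(O, L) = Mul(O, Rational(-1, 10)) = Mul(Rational(-1, 10), O))
Function('l')(a, q) = Add(7, Mul(q, Pow(a, -1))) (Function('l')(a, q) = Add(Mul(Mul(2, q), Pow(Mul(2, a), -1)), 7) = Add(Mul(Mul(2, q), Mul(Rational(1, 2), Pow(a, -1))), 7) = Add(Mul(q, Pow(a, -1)), 7) = Add(7, Mul(q, Pow(a, -1))))
Pow(Add(34774, Function('l')(Function('M')(-12, -10), -182)), Rational(1, 2)) = Pow(Add(34774, Add(7, Mul(-182, Pow(Mul(Rational(-1, 10), -12), -1)))), Rational(1, 2)) = Pow(Add(34774, Add(7, Mul(-182, Pow(Rational(6, 5), -1)))), Rational(1, 2)) = Pow(Add(34774, Add(7, Mul(-182, Rational(5, 6)))), Rational(1, 2)) = Pow(Add(34774, Add(7, Rational(-455, 3))), Rational(1, 2)) = Pow(Add(34774, Rational(-434, 3)), Rational(1, 2)) = Pow(Rational(103888, 3), Rational(1, 2)) = Mul(Rational(4, 3), Pow(19479, Rational(1, 2)))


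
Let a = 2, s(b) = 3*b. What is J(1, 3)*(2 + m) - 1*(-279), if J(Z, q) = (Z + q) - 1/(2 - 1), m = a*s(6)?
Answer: 393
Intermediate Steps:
m = 36 (m = 2*(3*6) = 2*18 = 36)
J(Z, q) = -1 + Z + q (J(Z, q) = (Z + q) - 1/1 = (Z + q) - 1*1 = (Z + q) - 1 = -1 + Z + q)
J(1, 3)*(2 + m) - 1*(-279) = (-1 + 1 + 3)*(2 + 36) - 1*(-279) = 3*38 + 279 = 114 + 279 = 393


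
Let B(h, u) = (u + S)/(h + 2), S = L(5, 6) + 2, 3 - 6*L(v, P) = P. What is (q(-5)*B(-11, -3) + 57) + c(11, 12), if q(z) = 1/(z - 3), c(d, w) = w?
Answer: 3311/48 ≈ 68.979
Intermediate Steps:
L(v, P) = ½ - P/6
S = 3/2 (S = (½ - ⅙*6) + 2 = (½ - 1) + 2 = -½ + 2 = 3/2 ≈ 1.5000)
B(h, u) = (3/2 + u)/(2 + h) (B(h, u) = (u + 3/2)/(h + 2) = (3/2 + u)/(2 + h))
q(z) = 1/(-3 + z)
(q(-5)*B(-11, -3) + 57) + c(11, 12) = (((3/2 - 3)/(2 - 11))/(-3 - 5) + 57) + 12 = ((-3/2/(-9))/(-8) + 57) + 12 = (-(-1)*(-3)/(72*2) + 57) + 12 = (-⅛*⅙ + 57) + 12 = (-1/48 + 57) + 12 = 2735/48 + 12 = 3311/48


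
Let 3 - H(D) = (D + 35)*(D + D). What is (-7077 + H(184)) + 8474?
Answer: -79192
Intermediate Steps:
H(D) = 3 - 2*D*(35 + D) (H(D) = 3 - (D + 35)*(D + D) = 3 - (35 + D)*2*D = 3 - 2*D*(35 + D))
(-7077 + H(184)) + 8474 = (-7077 + (3 - 70*184 - 2*184**2)) + 8474 = (-7077 + (3 - 12880 - 2*33856)) + 8474 = (-7077 + (3 - 12880 - 67712)) + 8474 = (-7077 - 80589) + 8474 = -87666 + 8474 = -79192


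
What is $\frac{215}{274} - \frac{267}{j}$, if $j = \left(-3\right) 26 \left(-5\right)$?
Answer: $\frac{891}{8905} \approx 0.10006$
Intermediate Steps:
$j = 390$ ($j = \left(-78\right) \left(-5\right) = 390$)
$\frac{215}{274} - \frac{267}{j} = \frac{215}{274} - \frac{267}{390} = 215 \cdot \frac{1}{274} - \frac{89}{130} = \frac{215}{274} - \frac{89}{130} = \frac{891}{8905}$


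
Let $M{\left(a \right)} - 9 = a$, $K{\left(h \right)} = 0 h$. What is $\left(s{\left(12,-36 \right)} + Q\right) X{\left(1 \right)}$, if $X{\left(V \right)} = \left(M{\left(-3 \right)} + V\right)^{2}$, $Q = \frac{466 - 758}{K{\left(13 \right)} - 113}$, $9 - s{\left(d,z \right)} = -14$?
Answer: $\frac{141659}{113} \approx 1253.6$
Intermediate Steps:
$K{\left(h \right)} = 0$
$M{\left(a \right)} = 9 + a$
$s{\left(d,z \right)} = 23$ ($s{\left(d,z \right)} = 9 - -14 = 9 + 14 = 23$)
$Q = \frac{292}{113}$ ($Q = \frac{466 - 758}{0 - 113} = - \frac{292}{0 - 113} = - \frac{292}{-113} = \left(-292\right) \left(- \frac{1}{113}\right) = \frac{292}{113} \approx 2.5841$)
$X{\left(V \right)} = \left(6 + V\right)^{2}$ ($X{\left(V \right)} = \left(\left(9 - 3\right) + V\right)^{2} = \left(6 + V\right)^{2}$)
$\left(s{\left(12,-36 \right)} + Q\right) X{\left(1 \right)} = \left(23 + \frac{292}{113}\right) \left(6 + 1\right)^{2} = \frac{2891 \cdot 7^{2}}{113} = \frac{2891}{113} \cdot 49 = \frac{141659}{113}$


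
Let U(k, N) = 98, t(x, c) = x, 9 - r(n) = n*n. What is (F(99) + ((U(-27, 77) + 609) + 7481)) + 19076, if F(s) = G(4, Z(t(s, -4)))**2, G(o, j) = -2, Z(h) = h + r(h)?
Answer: 27268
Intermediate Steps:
r(n) = 9 - n**2 (r(n) = 9 - n*n = 9 - n**2)
Z(h) = 9 + h - h**2 (Z(h) = h + (9 - h**2) = 9 + h - h**2)
F(s) = 4 (F(s) = (-2)**2 = 4)
(F(99) + ((U(-27, 77) + 609) + 7481)) + 19076 = (4 + ((98 + 609) + 7481)) + 19076 = (4 + (707 + 7481)) + 19076 = (4 + 8188) + 19076 = 8192 + 19076 = 27268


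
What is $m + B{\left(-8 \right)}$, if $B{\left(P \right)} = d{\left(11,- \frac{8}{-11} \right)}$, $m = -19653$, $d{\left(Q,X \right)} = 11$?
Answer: $-19642$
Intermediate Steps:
$B{\left(P \right)} = 11$
$m + B{\left(-8 \right)} = -19653 + 11 = -19642$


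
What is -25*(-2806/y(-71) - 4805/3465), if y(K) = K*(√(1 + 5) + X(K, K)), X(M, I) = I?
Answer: 33915965/697851 + 14030*√6/71497 ≈ 49.081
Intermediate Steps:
y(K) = K*(K + √6) (y(K) = K*(√(1 + 5) + K) = K*(√6 + K) = K*(K + √6))
-25*(-2806/y(-71) - 4805/3465) = -25*(-2806*(-1/(71*(-71 + √6))) - 4805/3465) = -25*(-2806/(5041 - 71*√6) - 4805*1/3465) = -25*(-2806/(5041 - 71*√6) - 961/693) = -25*(-961/693 - 2806/(5041 - 71*√6)) = 24025/693 + 70150/(5041 - 71*√6)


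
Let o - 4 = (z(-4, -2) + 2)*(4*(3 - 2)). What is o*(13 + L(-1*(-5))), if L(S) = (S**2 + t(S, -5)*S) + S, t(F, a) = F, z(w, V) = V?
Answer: 272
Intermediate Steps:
L(S) = S + 2*S**2 (L(S) = (S**2 + S*S) + S = (S**2 + S**2) + S = 2*S**2 + S = S + 2*S**2)
o = 4 (o = 4 + (-2 + 2)*(4*(3 - 2)) = 4 + 0*(4*1) = 4 + 0*4 = 4 + 0 = 4)
o*(13 + L(-1*(-5))) = 4*(13 + (-1*(-5))*(1 + 2*(-1*(-5)))) = 4*(13 + 5*(1 + 2*5)) = 4*(13 + 5*(1 + 10)) = 4*(13 + 5*11) = 4*(13 + 55) = 4*68 = 272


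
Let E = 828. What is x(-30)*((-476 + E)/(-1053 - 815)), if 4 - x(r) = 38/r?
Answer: -6952/7005 ≈ -0.99243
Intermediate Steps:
x(r) = 4 - 38/r
x(-30)*((-476 + E)/(-1053 - 815)) = (4 - 38/(-30))*((-476 + 828)/(-1053 - 815)) = (4 - 38*(-1/30))*(352/(-1868)) = (4 + 19/15)*(352*(-1/1868)) = (79/15)*(-88/467) = -6952/7005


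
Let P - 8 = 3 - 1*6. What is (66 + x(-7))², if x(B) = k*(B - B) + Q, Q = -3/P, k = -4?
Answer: 106929/25 ≈ 4277.2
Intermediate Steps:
P = 5 (P = 8 + (3 - 1*6) = 8 + (3 - 6) = 8 - 3 = 5)
Q = -⅗ (Q = -3/5 = -3*⅕ = -⅗ ≈ -0.60000)
x(B) = -⅗ (x(B) = -4*(B - B) - ⅗ = -4*0 - ⅗ = 0 - ⅗ = -⅗)
(66 + x(-7))² = (66 - ⅗)² = (327/5)² = 106929/25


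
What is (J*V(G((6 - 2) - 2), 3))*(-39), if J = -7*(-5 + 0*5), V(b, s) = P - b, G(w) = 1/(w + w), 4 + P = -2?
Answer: 34125/4 ≈ 8531.3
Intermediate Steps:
P = -6 (P = -4 - 2 = -6)
G(w) = 1/(2*w)
V(b, s) = -6 - b
J = 35 (J = -7*(-5 + 0) = -7*(-5) = 35)
(J*V(G((6 - 2) - 2), 3))*(-39) = (35*(-6 - 1/(2*((6 - 2) - 2))))*(-39) = (35*(-6 - 1/(2*(4 - 2))))*(-39) = (35*(-6 - 1/(2*2)))*(-39) = (35*(-6 - 1*¼))*(-39) = (35*(-6 - ¼))*(-39) = (35*(-25/4))*(-39) = -875/4*(-39) = 34125/4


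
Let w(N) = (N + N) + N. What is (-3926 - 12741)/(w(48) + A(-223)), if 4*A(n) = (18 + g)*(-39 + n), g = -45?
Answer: -33334/3825 ≈ -8.7148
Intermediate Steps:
w(N) = 3*N (w(N) = 2*N + N = 3*N)
A(n) = 1053/4 - 27*n/4 (A(n) = ((18 - 45)*(-39 + n))/4 = (-27*(-39 + n))/4 = (1053 - 27*n)/4 = 1053/4 - 27*n/4)
(-3926 - 12741)/(w(48) + A(-223)) = (-3926 - 12741)/(3*48 + (1053/4 - 27/4*(-223))) = -16667/(144 + (1053/4 + 6021/4)) = -16667/(144 + 3537/2) = -16667/3825/2 = -16667*2/3825 = -33334/3825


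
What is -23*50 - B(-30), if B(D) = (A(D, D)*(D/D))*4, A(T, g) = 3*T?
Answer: -790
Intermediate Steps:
B(D) = 12*D (B(D) = ((3*D)*(D/D))*4 = ((3*D)*1)*4 = (3*D)*4 = 12*D)
-23*50 - B(-30) = -23*50 - 12*(-30) = -1150 - 1*(-360) = -1150 + 360 = -790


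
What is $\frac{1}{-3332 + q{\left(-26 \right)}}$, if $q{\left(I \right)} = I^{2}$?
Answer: $- \frac{1}{2656} \approx -0.00037651$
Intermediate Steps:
$\frac{1}{-3332 + q{\left(-26 \right)}} = \frac{1}{-3332 + \left(-26\right)^{2}} = \frac{1}{-3332 + 676} = \frac{1}{-2656} = - \frac{1}{2656}$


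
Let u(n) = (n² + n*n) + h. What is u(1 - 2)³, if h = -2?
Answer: 0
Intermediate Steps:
u(n) = -2 + 2*n² (u(n) = (n² + n*n) - 2 = (n² + n²) - 2 = 2*n² - 2 = -2 + 2*n²)
u(1 - 2)³ = (-2 + 2*(1 - 2)²)³ = (-2 + 2*(-1)²)³ = (-2 + 2*1)³ = (-2 + 2)³ = 0³ = 0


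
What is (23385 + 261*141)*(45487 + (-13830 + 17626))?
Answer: 2966146638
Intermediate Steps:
(23385 + 261*141)*(45487 + (-13830 + 17626)) = (23385 + 36801)*(45487 + 3796) = 60186*49283 = 2966146638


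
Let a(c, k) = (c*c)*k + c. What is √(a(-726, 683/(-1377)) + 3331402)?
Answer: 754*√14042/51 ≈ 1751.9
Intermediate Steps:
a(c, k) = c + k*c² (a(c, k) = c²*k + c = k*c² + c = c + k*c²)
√(a(-726, 683/(-1377)) + 3331402) = √(-726*(1 - 495858/(-1377)) + 3331402) = √(-726*(1 - 495858*(-1)/1377) + 3331402) = √(-726*(1 - 726*(-683/1377)) + 3331402) = √(-726*(1 + 165286/459) + 3331402) = √(-726*165745/459 + 3331402) = √(-40110290/153 + 3331402) = √(469594216/153) = 754*√14042/51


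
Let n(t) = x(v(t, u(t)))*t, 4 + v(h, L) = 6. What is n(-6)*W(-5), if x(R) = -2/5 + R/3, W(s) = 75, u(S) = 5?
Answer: -120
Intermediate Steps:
v(h, L) = 2 (v(h, L) = -4 + 6 = 2)
x(R) = -⅖ + R/3 (x(R) = -2*⅕ + R*(⅓) = -⅖ + R/3)
n(t) = 4*t/15 (n(t) = (-⅖ + (⅓)*2)*t = (-⅖ + ⅔)*t = 4*t/15)
n(-6)*W(-5) = ((4/15)*(-6))*75 = -8/5*75 = -120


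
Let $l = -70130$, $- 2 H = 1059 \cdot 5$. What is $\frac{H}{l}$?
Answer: $\frac{1059}{28052} \approx 0.037751$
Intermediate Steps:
$H = - \frac{5295}{2}$ ($H = - \frac{1059 \cdot 5}{2} = \left(- \frac{1}{2}\right) 5295 = - \frac{5295}{2} \approx -2647.5$)
$\frac{H}{l} = - \frac{5295}{2 \left(-70130\right)} = \left(- \frac{5295}{2}\right) \left(- \frac{1}{70130}\right) = \frac{1059}{28052}$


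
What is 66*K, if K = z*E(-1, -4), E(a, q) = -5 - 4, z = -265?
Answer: 157410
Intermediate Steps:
E(a, q) = -9
K = 2385 (K = -265*(-9) = 2385)
66*K = 66*2385 = 157410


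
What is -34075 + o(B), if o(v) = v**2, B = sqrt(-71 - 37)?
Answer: -34183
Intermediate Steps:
B = 6*I*sqrt(3) (B = sqrt(-108) = 6*I*sqrt(3) ≈ 10.392*I)
-34075 + o(B) = -34075 + (6*I*sqrt(3))**2 = -34075 - 108 = -34183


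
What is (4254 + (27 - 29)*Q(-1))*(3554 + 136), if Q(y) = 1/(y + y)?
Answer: 15700950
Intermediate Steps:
Q(y) = 1/(2*y)
(4254 + (27 - 29)*Q(-1))*(3554 + 136) = (4254 + (27 - 29)*((½)/(-1)))*(3554 + 136) = (4254 - (-1))*3690 = (4254 - 2*(-½))*3690 = (4254 + 1)*3690 = 4255*3690 = 15700950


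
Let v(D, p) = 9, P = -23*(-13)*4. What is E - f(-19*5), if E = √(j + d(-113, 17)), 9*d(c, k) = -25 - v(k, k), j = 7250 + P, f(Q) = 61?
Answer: -61 + 2*√18995/3 ≈ 30.882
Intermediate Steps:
P = 1196 (P = 299*4 = 1196)
j = 8446 (j = 7250 + 1196 = 8446)
d(c, k) = -34/9 (d(c, k) = (-25 - 1*9)/9 = (-25 - 9)/9 = (⅑)*(-34) = -34/9)
E = 2*√18995/3 (E = √(8446 - 34/9) = √(75980/9) = 2*√18995/3 ≈ 91.882)
E - f(-19*5) = 2*√18995/3 - 1*61 = 2*√18995/3 - 61 = -61 + 2*√18995/3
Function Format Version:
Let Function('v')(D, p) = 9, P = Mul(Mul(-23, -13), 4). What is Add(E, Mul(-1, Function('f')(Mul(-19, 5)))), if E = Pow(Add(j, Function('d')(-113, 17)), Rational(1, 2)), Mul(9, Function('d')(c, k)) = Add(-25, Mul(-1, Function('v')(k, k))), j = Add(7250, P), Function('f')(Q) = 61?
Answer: Add(-61, Mul(Rational(2, 3), Pow(18995, Rational(1, 2)))) ≈ 30.882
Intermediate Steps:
P = 1196 (P = Mul(299, 4) = 1196)
j = 8446 (j = Add(7250, 1196) = 8446)
Function('d')(c, k) = Rational(-34, 9) (Function('d')(c, k) = Mul(Rational(1, 9), Add(-25, Mul(-1, 9))) = Mul(Rational(1, 9), Add(-25, -9)) = Mul(Rational(1, 9), -34) = Rational(-34, 9))
E = Mul(Rational(2, 3), Pow(18995, Rational(1, 2))) (E = Pow(Add(8446, Rational(-34, 9)), Rational(1, 2)) = Pow(Rational(75980, 9), Rational(1, 2)) = Mul(Rational(2, 3), Pow(18995, Rational(1, 2))) ≈ 91.882)
Add(E, Mul(-1, Function('f')(Mul(-19, 5)))) = Add(Mul(Rational(2, 3), Pow(18995, Rational(1, 2))), Mul(-1, 61)) = Add(Mul(Rational(2, 3), Pow(18995, Rational(1, 2))), -61) = Add(-61, Mul(Rational(2, 3), Pow(18995, Rational(1, 2))))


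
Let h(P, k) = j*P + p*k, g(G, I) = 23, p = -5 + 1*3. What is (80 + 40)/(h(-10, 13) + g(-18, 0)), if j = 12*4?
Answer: -40/161 ≈ -0.24845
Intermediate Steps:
j = 48
p = -2 (p = -5 + 3 = -2)
h(P, k) = -2*k + 48*P (h(P, k) = 48*P - 2*k = -2*k + 48*P)
(80 + 40)/(h(-10, 13) + g(-18, 0)) = (80 + 40)/((-2*13 + 48*(-10)) + 23) = 120/((-26 - 480) + 23) = 120/(-506 + 23) = 120/(-483) = 120*(-1/483) = -40/161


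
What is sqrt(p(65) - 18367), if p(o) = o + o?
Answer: I*sqrt(18237) ≈ 135.04*I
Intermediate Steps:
p(o) = 2*o
sqrt(p(65) - 18367) = sqrt(2*65 - 18367) = sqrt(130 - 18367) = sqrt(-18237) = I*sqrt(18237)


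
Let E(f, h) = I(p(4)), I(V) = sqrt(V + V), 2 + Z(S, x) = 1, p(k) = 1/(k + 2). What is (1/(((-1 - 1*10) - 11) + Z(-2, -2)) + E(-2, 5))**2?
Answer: 532/1587 - 2*sqrt(3)/69 ≈ 0.28502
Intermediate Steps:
p(k) = 1/(2 + k)
Z(S, x) = -1 (Z(S, x) = -2 + 1 = -1)
I(V) = sqrt(2)*sqrt(V) (I(V) = sqrt(2*V) = sqrt(2)*sqrt(V))
E(f, h) = sqrt(3)/3 (E(f, h) = sqrt(2)*sqrt(1/(2 + 4)) = sqrt(2)*sqrt(1/6) = sqrt(2)*(sqrt(6)/6) = sqrt(3)/3)
(1/(((-1 - 1*10) - 11) + Z(-2, -2)) + E(-2, 5))**2 = (1/(((-1 - 1*10) - 11) - 1) + sqrt(3)/3)**2 = (1/(((-1 - 10) - 11) - 1) + sqrt(3)/3)**2 = (1/((-11 - 11) - 1) + sqrt(3)/3)**2 = (1/(-22 - 1) + sqrt(3)/3)**2 = (1/(-23) + sqrt(3)/3)**2 = (-1/23 + sqrt(3)/3)**2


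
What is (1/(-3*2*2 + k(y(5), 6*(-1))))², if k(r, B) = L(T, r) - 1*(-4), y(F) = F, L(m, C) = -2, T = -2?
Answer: 1/100 ≈ 0.010000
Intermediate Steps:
k(r, B) = 2 (k(r, B) = -2 - 1*(-4) = -2 + 4 = 2)
(1/(-3*2*2 + k(y(5), 6*(-1))))² = (1/(-3*2*2 + 2))² = (1/(-6*2 + 2))² = (1/(-12 + 2))² = (1/(-10))² = (-⅒)² = 1/100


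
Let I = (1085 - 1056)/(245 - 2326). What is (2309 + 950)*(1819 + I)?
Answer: 12336325290/2081 ≈ 5.9281e+6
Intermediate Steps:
I = -29/2081 (I = 29/(-2081) = 29*(-1/2081) = -29/2081 ≈ -0.013936)
(2309 + 950)*(1819 + I) = (2309 + 950)*(1819 - 29/2081) = 3259*(3785310/2081) = 12336325290/2081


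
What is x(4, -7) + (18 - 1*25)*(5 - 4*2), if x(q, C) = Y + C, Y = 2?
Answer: 16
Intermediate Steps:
x(q, C) = 2 + C
x(4, -7) + (18 - 1*25)*(5 - 4*2) = (2 - 7) + (18 - 1*25)*(5 - 4*2) = -5 + (18 - 25)*(5 - 8) = -5 - 7*(-3) = -5 + 21 = 16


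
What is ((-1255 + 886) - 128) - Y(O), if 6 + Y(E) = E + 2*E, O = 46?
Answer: -629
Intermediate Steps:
Y(E) = -6 + 3*E (Y(E) = -6 + (E + 2*E) = -6 + 3*E)
((-1255 + 886) - 128) - Y(O) = ((-1255 + 886) - 128) - (-6 + 3*46) = (-369 - 128) - (-6 + 138) = -497 - 1*132 = -497 - 132 = -629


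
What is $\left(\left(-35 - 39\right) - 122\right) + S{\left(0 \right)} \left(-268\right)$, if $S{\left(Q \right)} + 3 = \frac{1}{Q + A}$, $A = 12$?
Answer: $\frac{1757}{3} \approx 585.67$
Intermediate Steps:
$S{\left(Q \right)} = -3 + \frac{1}{12 + Q}$ ($S{\left(Q \right)} = -3 + \frac{1}{Q + 12} = -3 + \frac{1}{12 + Q}$)
$\left(\left(-35 - 39\right) - 122\right) + S{\left(0 \right)} \left(-268\right) = \left(\left(-35 - 39\right) - 122\right) + \frac{-35 - 0}{12 + 0} \left(-268\right) = \left(-74 - 122\right) + \frac{-35 + 0}{12} \left(-268\right) = -196 + \frac{1}{12} \left(-35\right) \left(-268\right) = -196 - - \frac{2345}{3} = -196 + \frac{2345}{3} = \frac{1757}{3}$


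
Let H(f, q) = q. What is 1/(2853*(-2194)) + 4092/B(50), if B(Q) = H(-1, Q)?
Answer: 12806900147/156487050 ≈ 81.840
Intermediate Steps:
B(Q) = Q
1/(2853*(-2194)) + 4092/B(50) = 1/(2853*(-2194)) + 4092/50 = (1/2853)*(-1/2194) + 4092*(1/50) = -1/6259482 + 2046/25 = 12806900147/156487050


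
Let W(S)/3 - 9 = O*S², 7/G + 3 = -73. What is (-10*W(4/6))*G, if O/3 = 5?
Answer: 1645/38 ≈ 43.289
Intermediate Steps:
G = -7/76 (G = 7/(-3 - 73) = 7/(-76) = 7*(-1/76) = -7/76 ≈ -0.092105)
O = 15 (O = 3*5 = 15)
W(S) = 27 + 45*S² (W(S) = 27 + 3*(15*S²) = 27 + 45*S²)
(-10*W(4/6))*G = -10*(27 + 45*(4/6)²)*(-7/76) = -10*(27 + 45*(4*(⅙))²)*(-7/76) = -10*(27 + 45*(⅔)²)*(-7/76) = -10*(27 + 45*(4/9))*(-7/76) = -10*(27 + 20)*(-7/76) = -10*47*(-7/76) = -470*(-7/76) = 1645/38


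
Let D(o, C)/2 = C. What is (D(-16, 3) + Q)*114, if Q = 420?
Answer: 48564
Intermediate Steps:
D(o, C) = 2*C
(D(-16, 3) + Q)*114 = (2*3 + 420)*114 = (6 + 420)*114 = 426*114 = 48564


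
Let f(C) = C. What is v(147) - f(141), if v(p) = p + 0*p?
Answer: 6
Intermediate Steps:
v(p) = p (v(p) = p + 0 = p)
v(147) - f(141) = 147 - 1*141 = 147 - 141 = 6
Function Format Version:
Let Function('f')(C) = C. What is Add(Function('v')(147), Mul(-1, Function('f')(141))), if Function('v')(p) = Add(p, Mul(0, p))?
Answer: 6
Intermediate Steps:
Function('v')(p) = p (Function('v')(p) = Add(p, 0) = p)
Add(Function('v')(147), Mul(-1, Function('f')(141))) = Add(147, Mul(-1, 141)) = Add(147, -141) = 6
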